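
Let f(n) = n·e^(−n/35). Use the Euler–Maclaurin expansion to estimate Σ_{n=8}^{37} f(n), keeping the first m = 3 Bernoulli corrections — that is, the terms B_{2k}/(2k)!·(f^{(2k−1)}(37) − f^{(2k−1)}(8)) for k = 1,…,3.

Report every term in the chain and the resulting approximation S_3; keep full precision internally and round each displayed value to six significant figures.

The integral term ∫_8^37 x·e^(−x/35) dx = 321.916.
½[f(8) + f(37)] = ½[6.36536 + 12.8555] = 9.61045.
So far: 331.526.
Correction k=1: B_{2}/2! · (f^{(1)}(37) − f^{(1)}(8)) = 1/12 · (-0.0198541 − 0.613802) = -0.0528047.
Running total after k=1: 331.473.
Correction k=2: B_{4}/4! · (f^{(3)}(37) − f^{(3)}(8)) = −1/720 · (0.000551053 − 0.00180012) = 1.73481e-06.
Running total after k=2: 331.473.
Correction k=3: B_{6}/6! · (f^{(5)}(37) − f^{(5)}(8)) = 1/30240 · (9.12909e-07 − 2.52993e-06) = -5.34730e-11.

S_3 ≈ 331.473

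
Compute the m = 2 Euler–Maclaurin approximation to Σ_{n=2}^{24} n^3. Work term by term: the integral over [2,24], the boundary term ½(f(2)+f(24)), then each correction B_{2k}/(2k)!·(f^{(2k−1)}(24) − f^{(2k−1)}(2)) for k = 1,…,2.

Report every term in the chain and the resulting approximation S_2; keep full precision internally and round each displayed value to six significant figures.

Integral: ∫_2^24 x^3 dx = 82940.0.
Endpoint term: (f(2) + f(24))/2 = (8.00000 + 13824.0)/2 = 6916.00.
Running total after boundary: 89856.0.
Order-1 term: 1/12 · (1728.00 − 12.0000) = 143.000.
After k=1: 89999.0.
Order-2 term: −1/720 · (6.00000 − 6.00000) = 0.00000.

S_2 ≈ 89999.0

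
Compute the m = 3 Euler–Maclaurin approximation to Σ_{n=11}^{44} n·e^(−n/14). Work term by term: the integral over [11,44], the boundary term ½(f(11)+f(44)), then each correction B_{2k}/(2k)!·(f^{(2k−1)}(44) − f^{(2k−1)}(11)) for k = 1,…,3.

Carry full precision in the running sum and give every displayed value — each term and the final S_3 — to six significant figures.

S_3 ≈ 127.923

Integral: ∫_11^44 x·e^(−x/14) dx = 124.483.
½[f(11) + f(44)] = ½[5.01373 + 1.89901] = 3.45637.
Running total after boundary: 127.939.
k=1: B_{2}/(2)! × [f^{(1)}(44) − f^{(1)}(11)] = 1/12 × (-0.0924842 − 0.0976701) = -0.0158462.
Running total after k=1: 127.923.
k=2: B_{4}/(4)! × [f^{(3)}(44) − f^{(3)}(11)] = −1/720 × (-3.14572e-05 − 0.00514928) = 7.19546e-06.
Running total after k=2: 127.923.
k=3: B_{6}/(6)! × [f^{(5)}(44) − f^{(5)}(11)] = 1/30240 × (2.08645e-06 − 5.00012e-05) = -1.58448e-09.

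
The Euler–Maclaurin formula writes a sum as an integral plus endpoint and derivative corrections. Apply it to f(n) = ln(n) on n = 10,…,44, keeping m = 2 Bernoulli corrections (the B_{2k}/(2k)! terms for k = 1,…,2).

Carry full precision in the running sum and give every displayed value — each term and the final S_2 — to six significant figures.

∫_10^44 ln(x) dx evaluates to 109.478.
Endpoint term: (f(10) + f(44))/2 = (2.30259 + 3.78419)/2 = 3.04339.
Integral + boundary = 112.522.
Correction k=1: B_{2}/2! · (f^{(1)}(44) − f^{(1)}(10)) = 1/12 · (0.0227273 − 0.100000) = -0.00643939.
Partial sum through k=1: 112.515.
Correction k=2: B_{4}/4! · (f^{(3)}(44) − f^{(3)}(10)) = −1/720 · (2.34786e-05 − 0.00200000) = 2.74517e-06.

S_2 ≈ 112.515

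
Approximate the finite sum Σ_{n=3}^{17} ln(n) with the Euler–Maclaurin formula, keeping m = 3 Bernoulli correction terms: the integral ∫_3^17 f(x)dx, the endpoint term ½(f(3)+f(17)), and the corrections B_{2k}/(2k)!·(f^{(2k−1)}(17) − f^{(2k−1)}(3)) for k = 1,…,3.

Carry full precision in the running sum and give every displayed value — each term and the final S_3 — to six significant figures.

The integral term ∫_3^17 ln(x) dx = 30.8688.
Boundary: ½(f(3) + f(17)) = ½(1.09861 + 2.83321) = 1.96591.
Running total after boundary: 32.8347.
k=1: B_{2}/(2)! × [f^{(1)}(17) − f^{(1)}(3)] = 1/12 × (0.0588235 − 0.333333) = -0.0228758.
After k=1: 32.8118.
k=2: B_{4}/(4)! × [f^{(3)}(17) − f^{(3)}(3)] = −1/720 × (0.000407083 − 0.0740741) = 0.000102315.
After k=2: 32.8119.
k=3: B_{6}/(6)! × [f^{(5)}(17) − f^{(5)}(3)] = 1/30240 × (1.69031e-05 − 0.0987654) = -3.26549e-06.

S_3 ≈ 32.8119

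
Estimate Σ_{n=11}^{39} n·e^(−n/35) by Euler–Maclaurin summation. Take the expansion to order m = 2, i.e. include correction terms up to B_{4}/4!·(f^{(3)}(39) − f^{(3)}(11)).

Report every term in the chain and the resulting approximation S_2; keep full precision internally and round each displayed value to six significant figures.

S_2 ≈ 336.263

∫_11^39 x·e^(−x/35) dx evaluates to 325.892.
Endpoint term: (f(11) + f(39))/2 = (8.03341 + 12.7978)/2 = 10.4156.
Running total after boundary: 336.308.
k=1: B_{2}/(2)! × [f^{(1)}(39) − f^{(1)}(11)] = 1/12 × (-0.0375028 − 0.500784) = -0.0448573.
After k=1: 336.263.
k=2: B_{4}/(4)! × [f^{(3)}(39) − f^{(3)}(11)] = −1/720 × (0.000505140 − 0.00160115) = 1.52223e-06.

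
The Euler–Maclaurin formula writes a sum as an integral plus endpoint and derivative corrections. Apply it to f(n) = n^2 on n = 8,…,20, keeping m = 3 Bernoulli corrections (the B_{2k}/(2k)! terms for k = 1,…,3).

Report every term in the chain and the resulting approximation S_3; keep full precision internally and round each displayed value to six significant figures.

The integral term ∫_8^20 x^2 dx = 2496.00.
½[f(8) + f(20)] = ½[64.0000 + 400.000] = 232.000.
Running total after boundary: 2728.00.
Order-1 term: 1/12 · (40.0000 − 16.0000) = 2.00000.
Running total after k=1: 2730.00.
Order-2 term: −1/720 · (0.00000 − 0.00000) = 0.00000.
Running total after k=2: 2730.00.
Order-3 term: 1/30240 · (0.00000 − 0.00000) = 0.00000.

S_3 ≈ 2730.00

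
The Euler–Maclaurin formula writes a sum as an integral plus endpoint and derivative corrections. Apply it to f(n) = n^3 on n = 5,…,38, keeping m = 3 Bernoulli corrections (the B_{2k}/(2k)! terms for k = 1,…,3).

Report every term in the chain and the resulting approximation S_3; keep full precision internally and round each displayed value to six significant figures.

The integral term ∫_5^38 x^3 dx = 521128.
Boundary: ½(f(5) + f(38)) = ½(125.000 + 54872.0) = 27498.5.
Integral + boundary = 548626.
k=1: B_{2}/(2)! × [f^{(1)}(38) − f^{(1)}(5)] = 1/12 × (4332.00 − 75.0000) = 354.750.
Partial sum through k=1: 548981.
k=2: B_{4}/(4)! × [f^{(3)}(38) − f^{(3)}(5)] = −1/720 × (6.00000 − 6.00000) = 0.00000.
Partial sum through k=2: 548981.
k=3: B_{6}/(6)! × [f^{(5)}(38) − f^{(5)}(5)] = 1/30240 × (0.00000 − 0.00000) = 0.00000.

S_3 ≈ 548981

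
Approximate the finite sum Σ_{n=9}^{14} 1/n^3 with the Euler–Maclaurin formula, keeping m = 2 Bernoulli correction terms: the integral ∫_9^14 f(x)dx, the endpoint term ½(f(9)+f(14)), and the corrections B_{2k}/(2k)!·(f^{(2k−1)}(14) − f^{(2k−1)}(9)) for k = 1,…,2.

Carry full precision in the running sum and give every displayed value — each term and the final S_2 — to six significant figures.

S_2 ≈ 0.00452136

∫_9^14 1/x^3 dx evaluates to 0.00362182.
½[f(9) + f(14)] = ½[0.00137174 + 0.000364431] = 0.000868087.
So far: 0.00448991.
Correction k=1: B_{2}/2! · (f^{(1)}(14) − f^{(1)}(9)) = 1/12 · (-7.80925e-05 − (-0.000457247)) = 3.15962e-05.
After k=1: 0.00452150.
Correction k=2: B_{4}/4! · (f^{(3)}(14) − f^{(3)}(9)) = −1/720 · (-7.96862e-06 − (-0.000112901)) = -1.45739e-07.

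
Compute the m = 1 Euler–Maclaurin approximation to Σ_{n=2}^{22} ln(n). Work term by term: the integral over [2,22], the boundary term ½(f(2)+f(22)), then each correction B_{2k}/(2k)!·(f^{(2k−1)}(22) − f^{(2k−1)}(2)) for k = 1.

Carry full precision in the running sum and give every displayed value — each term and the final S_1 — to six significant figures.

Integral: ∫_2^22 ln(x) dx = 46.6166.
½[f(2) + f(22)] = ½[0.693147 + 3.09104] = 1.89209.
Integral + boundary = 48.5087.
Correction k=1: B_{2}/2! · (f^{(1)}(22) − f^{(1)}(2)) = 1/12 · (0.0454545 − 0.500000) = -0.0378788.

S_1 ≈ 48.4709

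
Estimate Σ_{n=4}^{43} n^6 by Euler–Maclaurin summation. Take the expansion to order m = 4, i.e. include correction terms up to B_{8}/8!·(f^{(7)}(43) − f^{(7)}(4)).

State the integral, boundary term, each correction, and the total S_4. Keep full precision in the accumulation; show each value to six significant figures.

The integral term ∫_4^43 x^6 dx = 3.88312e+10.
Boundary: ½(f(4) + f(43)) = ½(4096.00 + 6.32136e+09) = 3.16068e+09.
So far: 4.19919e+10.
k=1: B_{2}/(2)! × [f^{(1)}(43) − f^{(1)}(4)] = 1/12 × (8.82051e+08 − 6144.00) = 7.35037e+07.
Partial sum through k=1: 4.20654e+10.
k=2: B_{4}/(4)! × [f^{(3)}(43) − f^{(3)}(4)] = −1/720 × (9.54084e+06 − 7680.00) = -13240.5.
Partial sum through k=2: 4.20654e+10.
k=3: B_{6}/(6)! × [f^{(5)}(43) − f^{(5)}(4)] = 1/30240 × (30960.0 − 2880.00) = 0.928571.
Partial sum through k=3: 4.20654e+10.
k=4: B_{8}/(8)! × [f^{(7)}(43) − f^{(7)}(4)] = −1/1209600 × (0.00000 − 0.00000) = 0.00000.

S_4 ≈ 4.20654e+10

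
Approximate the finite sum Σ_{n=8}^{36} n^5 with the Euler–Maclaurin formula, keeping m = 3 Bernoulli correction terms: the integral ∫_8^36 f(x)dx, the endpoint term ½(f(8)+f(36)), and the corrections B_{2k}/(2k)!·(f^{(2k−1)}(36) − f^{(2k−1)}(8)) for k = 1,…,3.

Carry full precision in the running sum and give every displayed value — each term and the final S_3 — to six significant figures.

∫_8^36 x^5 dx evaluates to 3.62753e+08.
½[f(8) + f(36)] = ½[32768.0 + 6.04662e+07] = 3.02495e+07.
Integral + boundary = 3.93003e+08.
Order-1 term: 1/12 · (8.39808e+06 − 20480.0) = 698133.
Partial sum through k=1: 3.93701e+08.
Order-2 term: −1/720 · (77760.0 − 3840.00) = -102.667.
Partial sum through k=2: 3.93701e+08.
Order-3 term: 1/30240 · (120.000 − 120.000) = 0.00000.

S_3 ≈ 3.93701e+08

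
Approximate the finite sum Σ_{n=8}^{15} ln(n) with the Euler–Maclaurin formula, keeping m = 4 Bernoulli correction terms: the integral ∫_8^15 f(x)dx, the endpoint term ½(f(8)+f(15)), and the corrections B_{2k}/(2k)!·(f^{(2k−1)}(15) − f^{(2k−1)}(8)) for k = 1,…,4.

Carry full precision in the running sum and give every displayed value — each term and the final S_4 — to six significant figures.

Integral: ∫_8^15 ln(x) dx = 16.9852.
½[f(8) + f(15)] = ½[2.07944 + 2.70805] = 2.39375.
Integral + boundary = 19.3790.
k=1: B_{2}/(2)! × [f^{(1)}(15) − f^{(1)}(8)] = 1/12 × (0.0666667 − 0.125000) = -0.00486111.
Running total after k=1: 19.3741.
k=2: B_{4}/(4)! × [f^{(3)}(15) − f^{(3)}(8)] = −1/720 × (0.000592593 − 0.00390625) = 4.60230e-06.
Running total after k=2: 19.3741.
k=3: B_{6}/(6)! × [f^{(5)}(15) − f^{(5)}(8)] = 1/30240 × (3.16049e-05 − 0.000732422) = -2.31752e-08.
Running total after k=3: 19.3741.
k=4: B_{8}/(8)! × [f^{(7)}(15) − f^{(7)}(8)] = −1/1209600 × (4.21399e-06 − 0.000343323) = 2.80348e-10.

S_4 ≈ 19.3741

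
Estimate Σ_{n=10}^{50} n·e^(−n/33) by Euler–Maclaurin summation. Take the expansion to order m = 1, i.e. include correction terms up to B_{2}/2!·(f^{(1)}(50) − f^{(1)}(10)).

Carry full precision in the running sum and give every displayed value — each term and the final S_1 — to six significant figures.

Integral: ∫_10^50 x·e^(−x/33) dx = 446.077.
½[f(10) + f(50)] = ½[7.38577 + 10.9887] = 9.18726.
So far: 455.264.
Correction k=1: B_{2}/2! · (f^{(1)}(50) − f^{(1)}(10)) = 1/12 · (-0.113217 − 0.514766) = -0.0523319.

S_1 ≈ 455.212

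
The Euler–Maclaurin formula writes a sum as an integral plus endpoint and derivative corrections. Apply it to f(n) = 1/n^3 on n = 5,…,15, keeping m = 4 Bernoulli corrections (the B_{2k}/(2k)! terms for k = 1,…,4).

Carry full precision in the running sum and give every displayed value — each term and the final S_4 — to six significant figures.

S_4 ≈ 0.0223159

∫_5^15 1/x^3 dx evaluates to 0.0177778.
Boundary: ½(f(5) + f(15)) = ½(0.00800000 + 0.000296296) = 0.00414815.
So far: 0.0219259.
Correction k=1: B_{2}/2! · (f^{(1)}(15) − f^{(1)}(5)) = 1/12 · (-5.92593e-05 − (-0.00480000)) = 0.000395062.
Partial sum through k=1: 0.0223210.
Correction k=2: B_{4}/4! · (f^{(3)}(15) − f^{(3)}(5)) = −1/720 · (-5.26749e-06 − (-0.00384000)) = -5.32602e-06.
Partial sum through k=2: 0.0223157.
Correction k=3: B_{6}/6! · (f^{(5)}(15) − f^{(5)}(5)) = 1/30240 · (-9.83265e-07 − (-0.00645120)) = 2.13301e-07.
Partial sum through k=3: 0.0223159.
Correction k=4: B_{8}/8! · (f^{(7)}(15) − f^{(7)}(5)) = −1/1209600 · (-3.14645e-07 − (-0.0185795)) = -1.53597e-08.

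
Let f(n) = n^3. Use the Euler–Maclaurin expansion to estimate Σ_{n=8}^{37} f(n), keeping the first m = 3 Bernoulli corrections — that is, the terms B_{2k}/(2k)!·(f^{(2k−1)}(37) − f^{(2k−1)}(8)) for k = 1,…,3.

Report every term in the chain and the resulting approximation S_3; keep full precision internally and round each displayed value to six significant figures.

S_3 ≈ 493425

∫_8^37 x^3 dx evaluates to 467516.
Endpoint term: (f(8) + f(37))/2 = (512.000 + 50653.0)/2 = 25582.5.
So far: 493099.
Correction k=1: B_{2}/2! · (f^{(1)}(37) − f^{(1)}(8)) = 1/12 · (4107.00 − 192.000) = 326.250.
Partial sum through k=1: 493425.
Correction k=2: B_{4}/4! · (f^{(3)}(37) − f^{(3)}(8)) = −1/720 · (6.00000 − 6.00000) = 0.00000.
Partial sum through k=2: 493425.
Correction k=3: B_{6}/6! · (f^{(5)}(37) − f^{(5)}(8)) = 1/30240 · (0.00000 − 0.00000) = 0.00000.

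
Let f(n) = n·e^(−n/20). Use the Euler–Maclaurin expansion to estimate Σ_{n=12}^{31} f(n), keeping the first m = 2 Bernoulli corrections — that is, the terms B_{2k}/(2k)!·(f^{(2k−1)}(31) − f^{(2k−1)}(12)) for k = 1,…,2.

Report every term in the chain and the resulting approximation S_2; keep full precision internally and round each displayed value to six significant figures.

Integral: ∫_12^31 x·e^(−x/20) dx = 134.747.
Endpoint term: (f(12) + f(31))/2 = (6.58574 + 6.57969)/2 = 6.58271.
Running total after boundary: 141.329.
Correction k=1: B_{2}/2! · (f^{(1)}(31) − f^{(1)}(12)) = 1/12 · (-0.116736 − 0.219525) = -0.0280218.
Running total after k=1: 141.301.
Correction k=2: B_{4}/4! · (f^{(3)}(31) − f^{(3)}(12)) = −1/720 · (0.000769399 − 0.00329287) = 3.50482e-06.

S_2 ≈ 141.301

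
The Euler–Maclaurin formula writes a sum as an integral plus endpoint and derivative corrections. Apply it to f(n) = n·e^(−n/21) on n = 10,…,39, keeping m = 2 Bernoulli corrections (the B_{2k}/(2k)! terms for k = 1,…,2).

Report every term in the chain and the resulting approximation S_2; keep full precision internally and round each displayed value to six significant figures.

The integral term ∫_10^39 x·e^(−x/21) dx = 207.657.
½[f(10) + f(39)] = ½[6.21145 + 6.08860] = 6.15003.
Running total after boundary: 213.807.
Order-1 term: 1/12 · (-0.133815 − 0.325362) = -0.0382648.
After k=1: 213.769.
Order-2 term: −1/720 · (0.000404582 − 0.00355477) = 4.37526e-06.

S_2 ≈ 213.769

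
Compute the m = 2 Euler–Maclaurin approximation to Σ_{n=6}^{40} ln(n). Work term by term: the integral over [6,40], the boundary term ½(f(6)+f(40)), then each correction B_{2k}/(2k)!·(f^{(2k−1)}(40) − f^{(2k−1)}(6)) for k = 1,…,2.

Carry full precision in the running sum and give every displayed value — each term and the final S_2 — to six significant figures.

∫_6^40 ln(x) dx evaluates to 102.805.
Endpoint term: (f(6) + f(40))/2 = (1.79176 + 3.68888)/2 = 2.74032.
So far: 105.545.
Correction k=1: B_{2}/2! · (f^{(1)}(40) − f^{(1)}(6)) = 1/12 · (0.0250000 − 0.166667) = -0.0118056.
After k=1: 105.533.
Correction k=2: B_{4}/4! · (f^{(3)}(40) − f^{(3)}(6)) = −1/720 · (3.12500e-05 − 0.00925926) = 1.28167e-05.

S_2 ≈ 105.533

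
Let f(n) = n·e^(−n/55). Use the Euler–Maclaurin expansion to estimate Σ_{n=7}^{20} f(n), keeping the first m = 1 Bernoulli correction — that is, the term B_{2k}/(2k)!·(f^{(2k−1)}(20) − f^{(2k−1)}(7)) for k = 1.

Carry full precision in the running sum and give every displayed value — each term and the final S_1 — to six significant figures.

S_1 ≈ 145.020

Integral: ∫_7^20 x·e^(−x/55) dx = 135.014.
½[f(7) + f(20)] = ½[6.16345 + 13.9029] = 10.0332.
Running total after boundary: 145.047.
k=1: B_{2}/(2)! × [f^{(1)}(20) − f^{(1)}(7)] = 1/12 × (0.442364 − 0.768431) = -0.0271722.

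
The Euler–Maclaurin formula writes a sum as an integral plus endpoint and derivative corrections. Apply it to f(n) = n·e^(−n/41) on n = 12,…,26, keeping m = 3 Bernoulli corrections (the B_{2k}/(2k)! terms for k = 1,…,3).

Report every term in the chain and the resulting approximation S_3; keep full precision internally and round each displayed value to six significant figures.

∫_12^26 x·e^(−x/41) dx evaluates to 164.644.
½[f(12) + f(26)] = ½[8.95510 + 13.7901] = 11.3726.
Integral + boundary = 176.017.
Order-1 term: 1/12 · (0.194044 − 0.527842) = -0.0278164.
Partial sum through k=1: 175.989.
Order-2 term: −1/720 · (0.000746473 − 0.00120188) = 6.32509e-07.
Partial sum through k=2: 175.989.
Order-3 term: 1/30240 · (8.19459e-07 − 1.24316e-06) = -1.40113e-11.

S_3 ≈ 175.989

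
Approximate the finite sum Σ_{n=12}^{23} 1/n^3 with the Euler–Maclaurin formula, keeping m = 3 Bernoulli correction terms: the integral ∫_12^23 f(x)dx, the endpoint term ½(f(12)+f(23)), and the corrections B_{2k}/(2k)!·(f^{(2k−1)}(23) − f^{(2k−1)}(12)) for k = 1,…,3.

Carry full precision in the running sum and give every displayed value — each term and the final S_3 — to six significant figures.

Integral: ∫_12^23 1/x^3 dx = 0.00252704.
Endpoint term: (f(12) + f(23))/2 = (0.000578704 + 8.21895e-05)/2 = 0.000330447.
Integral + boundary = 0.00285749.
Order-1 term: 1/12 · (-1.07204e-05 − (-0.000144676)) = 1.11630e-05.
Running total after k=1: 0.00286865.
Order-2 term: −1/720 · (-4.05307e-07 − (-2.00939e-05)) = -2.73452e-08.
Running total after k=2: 0.00286862.
Order-3 term: 1/30240 · (-3.21794e-08 − (-5.86071e-06)) = 1.92743e-10.

S_3 ≈ 0.00286863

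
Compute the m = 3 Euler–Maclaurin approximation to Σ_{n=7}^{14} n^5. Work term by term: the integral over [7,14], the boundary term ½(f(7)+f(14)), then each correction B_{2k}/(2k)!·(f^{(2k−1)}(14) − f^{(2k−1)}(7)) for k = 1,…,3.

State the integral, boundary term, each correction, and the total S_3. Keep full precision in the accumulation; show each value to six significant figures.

∫_7^14 x^5 dx evaluates to 1.23531e+06.
½[f(7) + f(14)] = ½[16807.0 + 537824] = 277316.
Integral + boundary = 1.51263e+06.
Correction k=1: B_{2}/2! · (f^{(1)}(14) − f^{(1)}(7)) = 1/12 · (192080 − 12005.0) = 15006.2.
Partial sum through k=1: 1.52764e+06.
Correction k=2: B_{4}/4! · (f^{(3)}(14) − f^{(3)}(7)) = −1/720 · (11760.0 − 2940.00) = -12.2500.
Partial sum through k=2: 1.52762e+06.
Correction k=3: B_{6}/6! · (f^{(5)}(14) − f^{(5)}(7)) = 1/30240 · (120.000 − 120.000) = 0.00000.

S_3 ≈ 1.52762e+06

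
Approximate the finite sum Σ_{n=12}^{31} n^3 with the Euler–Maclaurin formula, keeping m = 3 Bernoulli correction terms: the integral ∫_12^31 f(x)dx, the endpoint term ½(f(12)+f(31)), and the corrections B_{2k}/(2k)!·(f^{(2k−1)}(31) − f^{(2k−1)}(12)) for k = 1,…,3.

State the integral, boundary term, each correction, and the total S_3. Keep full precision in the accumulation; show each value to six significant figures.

S_3 ≈ 241660

Integral: ∫_12^31 x^3 dx = 225696.
½[f(12) + f(31)] = ½[1728.00 + 29791.0] = 15759.5.
Integral + boundary = 241456.
k=1: B_{2}/(2)! × [f^{(1)}(31) − f^{(1)}(12)] = 1/12 × (2883.00 − 432.000) = 204.250.
Partial sum through k=1: 241660.
k=2: B_{4}/(4)! × [f^{(3)}(31) − f^{(3)}(12)] = −1/720 × (6.00000 − 6.00000) = 0.00000.
Partial sum through k=2: 241660.
k=3: B_{6}/(6)! × [f^{(5)}(31) − f^{(5)}(12)] = 1/30240 × (0.00000 − 0.00000) = 0.00000.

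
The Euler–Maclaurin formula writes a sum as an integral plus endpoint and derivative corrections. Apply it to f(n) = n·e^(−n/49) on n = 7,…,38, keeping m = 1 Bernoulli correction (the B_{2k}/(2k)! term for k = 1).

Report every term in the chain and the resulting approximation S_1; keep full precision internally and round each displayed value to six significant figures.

S_1 ≈ 427.464

∫_7^38 x·e^(−x/49) dx evaluates to 415.735.
Endpoint term: (f(7) + f(38))/2 = (6.06815 + 17.4978)/2 = 11.7830.
Running total after boundary: 427.517.
k=1: B_{2}/(2)! × [f^{(1)}(38) − f^{(1)}(7)] = 1/12 × (0.103371 − 0.743038) = -0.0533056.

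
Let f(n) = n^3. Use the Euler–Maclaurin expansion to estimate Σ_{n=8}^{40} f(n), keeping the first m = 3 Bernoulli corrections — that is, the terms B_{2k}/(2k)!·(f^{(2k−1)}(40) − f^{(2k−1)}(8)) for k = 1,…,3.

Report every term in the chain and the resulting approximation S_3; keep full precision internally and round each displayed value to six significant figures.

S_3 ≈ 671616

The integral term ∫_8^40 x^3 dx = 638976.
Boundary: ½(f(8) + f(40)) = ½(512.000 + 64000.0) = 32256.0.
Integral + boundary = 671232.
k=1: B_{2}/(2)! × [f^{(1)}(40) − f^{(1)}(8)] = 1/12 × (4800.00 − 192.000) = 384.000.
After k=1: 671616.
k=2: B_{4}/(4)! × [f^{(3)}(40) − f^{(3)}(8)] = −1/720 × (6.00000 − 6.00000) = 0.00000.
After k=2: 671616.
k=3: B_{6}/(6)! × [f^{(5)}(40) − f^{(5)}(8)] = 1/30240 × (0.00000 − 0.00000) = 0.00000.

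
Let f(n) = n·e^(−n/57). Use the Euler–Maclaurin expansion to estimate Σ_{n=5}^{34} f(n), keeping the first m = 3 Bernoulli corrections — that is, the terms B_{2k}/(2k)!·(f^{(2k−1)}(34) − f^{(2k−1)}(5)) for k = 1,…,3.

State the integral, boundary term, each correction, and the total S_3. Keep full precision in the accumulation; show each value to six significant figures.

∫_5^34 x·e^(−x/57) dx evaluates to 380.516.
½[f(5) + f(34)] = ½[4.58009 + 18.7252] = 11.6526.
Running total after boundary: 392.168.
Order-1 term: 1/12 · (0.222229 − 0.835666) = -0.0511197.
Running total after k=1: 392.117.
Order-2 term: −1/720 · (0.000407421 − 0.000821084) = 5.74532e-07.
Running total after k=2: 392.117.
Order-3 term: 1/30240 · (2.29745e-07 − 4.26273e-07) = -6.49893e-12.

S_3 ≈ 392.117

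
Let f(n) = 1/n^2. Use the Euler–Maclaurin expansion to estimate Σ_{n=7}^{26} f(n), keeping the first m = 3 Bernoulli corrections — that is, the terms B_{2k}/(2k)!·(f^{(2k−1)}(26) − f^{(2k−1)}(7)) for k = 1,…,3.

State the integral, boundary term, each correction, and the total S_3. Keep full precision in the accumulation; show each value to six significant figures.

S_3 ≈ 0.115814

The integral term ∫_7^26 1/x^2 dx = 0.104396.
Endpoint term: (f(7) + f(26))/2 = (0.0204082 + 0.00147929)/2 = 0.0109437.
Integral + boundary = 0.115339.
Order-1 term: 1/12 · (-0.000113792 − (-0.00583090)) = 0.000476426.
After k=1: 0.115816.
Order-2 term: −1/720 · (-2.01997e-06 − (-0.00142798)) = -1.98050e-06.
After k=2: 0.115814.
Order-3 term: 1/30240 · (-8.96436e-08 − (-0.000874271)) = 2.89081e-08.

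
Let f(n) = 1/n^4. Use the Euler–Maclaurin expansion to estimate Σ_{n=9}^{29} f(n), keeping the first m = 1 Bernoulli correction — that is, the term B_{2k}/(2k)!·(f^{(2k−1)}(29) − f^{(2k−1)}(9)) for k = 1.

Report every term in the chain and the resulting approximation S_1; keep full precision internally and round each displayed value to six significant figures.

S_1 ≈ 0.000526124

The integral term ∫_9^29 1/x^4 dx = 0.000443580.
Boundary: ½(f(9) + f(29)) = ½(0.000152416 + 1.41387e-06) = 7.69148e-05.
So far: 0.000520495.
k=1: B_{2}/(2)! × [f^{(1)}(29) − f^{(1)}(9)] = 1/12 × (-1.95016e-07 − (-6.77404e-05)) = 5.62878e-06.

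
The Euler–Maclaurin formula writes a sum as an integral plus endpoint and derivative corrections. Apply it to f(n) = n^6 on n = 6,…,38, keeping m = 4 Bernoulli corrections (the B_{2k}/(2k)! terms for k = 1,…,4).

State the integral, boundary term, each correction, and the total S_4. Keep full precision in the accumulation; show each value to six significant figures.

S_4 ≈ 1.78901e+10

The integral term ∫_6^38 x^6 dx = 1.63450e+10.
Endpoint term: (f(6) + f(38))/2 = (46656.0 + 3.01094e+09)/2 = 1.50549e+09.
Running total after boundary: 1.78505e+10.
k=1: B_{2}/(2)! × [f^{(1)}(38) − f^{(1)}(6)] = 1/12 × (4.75411e+08 − 46656.0) = 3.96137e+07.
After k=1: 1.78901e+10.
k=2: B_{4}/(4)! × [f^{(3)}(38) − f^{(3)}(6)] = −1/720 × (6.58464e+06 − 25920.0) = -9109.33.
After k=2: 1.78901e+10.
k=3: B_{6}/(6)! × [f^{(5)}(38) − f^{(5)}(6)] = 1/30240 × (27360.0 − 4320.00) = 0.761905.
After k=3: 1.78901e+10.
k=4: B_{8}/(8)! × [f^{(7)}(38) − f^{(7)}(6)] = −1/1209600 × (0.00000 − 0.00000) = 0.00000.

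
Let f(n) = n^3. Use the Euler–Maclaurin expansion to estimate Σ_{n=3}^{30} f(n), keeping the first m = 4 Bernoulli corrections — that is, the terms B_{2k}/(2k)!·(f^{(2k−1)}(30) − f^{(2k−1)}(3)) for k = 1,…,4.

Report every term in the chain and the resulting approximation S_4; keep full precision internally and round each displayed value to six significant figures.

S_4 ≈ 216216

The integral term ∫_3^30 x^3 dx = 202480.
Boundary: ½(f(3) + f(30)) = ½(27.0000 + 27000.0) = 13513.5.
Running total after boundary: 215993.
Correction k=1: B_{2}/2! · (f^{(1)}(30) − f^{(1)}(3)) = 1/12 · (2700.00 − 27.0000) = 222.750.
Running total after k=1: 216216.
Correction k=2: B_{4}/4! · (f^{(3)}(30) − f^{(3)}(3)) = −1/720 · (6.00000 − 6.00000) = 0.00000.
Running total after k=2: 216216.
Correction k=3: B_{6}/6! · (f^{(5)}(30) − f^{(5)}(3)) = 1/30240 · (0.00000 − 0.00000) = 0.00000.
Running total after k=3: 216216.
Correction k=4: B_{8}/8! · (f^{(7)}(30) − f^{(7)}(3)) = −1/1209600 · (0.00000 − 0.00000) = 0.00000.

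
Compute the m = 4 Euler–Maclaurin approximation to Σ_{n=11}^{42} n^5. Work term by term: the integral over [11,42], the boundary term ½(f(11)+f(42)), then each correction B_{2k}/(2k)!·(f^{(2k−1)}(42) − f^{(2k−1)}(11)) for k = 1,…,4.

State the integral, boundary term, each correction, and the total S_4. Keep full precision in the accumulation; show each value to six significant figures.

The integral term ∫_11^42 x^5 dx = 9.14543e+08.
Boundary: ½(f(11) + f(42)) = ½(161051 + 1.30691e+08) = 6.54261e+07.
Running total after boundary: 9.79970e+08.
Order-1 term: 1/12 · (1.55585e+07 − 73205.0) = 1.29044e+06.
After k=1: 9.81260e+08.
Order-2 term: −1/720 · (105840 − 7260.00) = -136.917.
After k=2: 9.81260e+08.
Order-3 term: 1/30240 · (120.000 − 120.000) = 0.00000.
After k=3: 9.81260e+08.
Order-4 term: −1/1209600 · (0.00000 − 0.00000) = 0.00000.

S_4 ≈ 9.81260e+08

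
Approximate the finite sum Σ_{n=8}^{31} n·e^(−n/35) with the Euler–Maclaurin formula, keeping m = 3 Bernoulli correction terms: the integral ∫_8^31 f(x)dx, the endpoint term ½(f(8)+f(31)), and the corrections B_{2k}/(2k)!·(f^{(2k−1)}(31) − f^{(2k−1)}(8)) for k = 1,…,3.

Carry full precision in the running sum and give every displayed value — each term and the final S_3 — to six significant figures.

S_3 ≈ 254.321

∫_8^31 x·e^(−x/35) dx evaluates to 244.794.
½[f(8) + f(31)] = ½[6.36536 + 12.7850] = 9.57518.
Running total after boundary: 254.369.
k=1: B_{2}/(2)! × [f^{(1)}(31) − f^{(1)}(8)] = 1/12 × (0.0471337 − 0.613802) = -0.0472224.
After k=1: 254.321.
k=2: B_{4}/(4)! × [f^{(3)}(31) − f^{(3)}(8)] = −1/720 × (0.000711814 − 0.00180012) = 1.51153e-06.
After k=2: 254.321.
k=3: B_{6}/(6)! × [f^{(5)}(31) − f^{(5)}(8)] = 1/30240 × (1.13074e-06 − 2.52993e-06) = -4.62697e-11.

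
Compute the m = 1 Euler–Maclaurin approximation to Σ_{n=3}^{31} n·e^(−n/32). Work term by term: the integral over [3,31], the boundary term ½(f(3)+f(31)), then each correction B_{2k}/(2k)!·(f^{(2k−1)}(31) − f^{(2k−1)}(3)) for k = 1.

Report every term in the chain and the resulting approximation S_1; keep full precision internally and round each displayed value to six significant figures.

Integral: ∫_3^31 x·e^(−x/32) dx = 254.584.
Boundary: ½(f(3) + f(31)) = ½(2.73153 + 11.7663) = 7.24890.
Running total after boundary: 261.833.
Order-1 term: 1/12 · (0.0118612 − 0.825150) = -0.0677741.

S_1 ≈ 261.765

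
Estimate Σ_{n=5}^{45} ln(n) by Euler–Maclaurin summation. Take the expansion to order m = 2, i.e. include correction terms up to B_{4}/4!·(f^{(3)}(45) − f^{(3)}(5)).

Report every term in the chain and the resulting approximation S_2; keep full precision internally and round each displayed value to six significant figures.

S_2 ≈ 125.946

∫_5^45 ln(x) dx evaluates to 123.253.
Boundary: ½(f(5) + f(45)) = ½(1.60944 + 3.80666) = 2.70805.
Running total after boundary: 125.961.
Correction k=1: B_{2}/2! · (f^{(1)}(45) − f^{(1)}(5)) = 1/12 · (0.0222222 − 0.200000) = -0.0148148.
Partial sum through k=1: 125.946.
Correction k=2: B_{4}/4! · (f^{(3)}(45) − f^{(3)}(5)) = −1/720 · (2.19479e-05 − 0.0160000) = 2.21917e-05.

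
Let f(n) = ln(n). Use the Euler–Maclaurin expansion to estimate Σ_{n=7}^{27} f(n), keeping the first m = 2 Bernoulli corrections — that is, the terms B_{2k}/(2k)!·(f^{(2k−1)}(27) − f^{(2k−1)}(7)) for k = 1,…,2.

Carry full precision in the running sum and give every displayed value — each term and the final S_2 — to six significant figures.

S_2 ≈ 57.9783

∫_7^27 ln(x) dx evaluates to 55.3662.
Endpoint term: (f(7) + f(27))/2 = (1.94591 + 3.29584)/2 = 2.62087.
Running total after boundary: 57.9871.
k=1: B_{2}/(2)! × [f^{(1)}(27) − f^{(1)}(7)] = 1/12 × (0.0370370 − 0.142857) = -0.00881834.
Running total after k=1: 57.9783.
k=2: B_{4}/(4)! × [f^{(3)}(27) − f^{(3)}(7)] = −1/720 × (0.000101611 − 0.00583090) = 7.95735e-06.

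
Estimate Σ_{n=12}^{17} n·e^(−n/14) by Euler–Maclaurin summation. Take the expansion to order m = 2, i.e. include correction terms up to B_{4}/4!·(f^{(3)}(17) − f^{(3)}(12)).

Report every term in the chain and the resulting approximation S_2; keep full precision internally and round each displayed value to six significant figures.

∫_12^17 x·e^(−x/14) dx evaluates to 25.6076.
Boundary: ½(f(12) + f(17)) = ½(5.09247 + 5.04767) = 5.07007.
Running total after boundary: 30.6776.
Correction k=1: B_{2}/2! · (f^{(1)}(17) − f^{(1)}(12)) = 1/12 · (-0.0636261 − 0.0606247) = -0.0103542.
Partial sum through k=1: 30.6673.
Correction k=2: B_{4}/4! · (f^{(3)}(17) − f^{(3)}(12)) = −1/720 · (0.00270519 − 0.00463964) = 2.68674e-06.

S_2 ≈ 30.6673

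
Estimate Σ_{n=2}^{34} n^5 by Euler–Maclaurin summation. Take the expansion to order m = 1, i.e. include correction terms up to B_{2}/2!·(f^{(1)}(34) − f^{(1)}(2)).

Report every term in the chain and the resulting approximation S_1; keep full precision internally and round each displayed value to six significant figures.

Integral: ∫_2^34 x^5 dx = 2.57467e+08.
Endpoint term: (f(2) + f(34))/2 = (32.0000 + 4.54354e+07)/2 = 2.27177e+07.
Running total after boundary: 2.80185e+08.
Order-1 term: 1/12 · (6.68168e+06 − 80.0000) = 556800.

S_1 ≈ 2.80742e+08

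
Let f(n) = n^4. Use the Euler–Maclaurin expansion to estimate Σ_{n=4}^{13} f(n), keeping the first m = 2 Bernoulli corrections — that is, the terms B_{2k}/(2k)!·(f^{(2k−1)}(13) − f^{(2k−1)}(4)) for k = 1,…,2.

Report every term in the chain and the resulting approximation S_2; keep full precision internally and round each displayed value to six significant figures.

Integral: ∫_4^13 x^4 dx = 74053.8.
Boundary: ½(f(4) + f(13)) = ½(256.000 + 28561.0) = 14408.5.
Running total after boundary: 88462.3.
Order-1 term: 1/12 · (8788.00 − 256.000) = 711.000.
Partial sum through k=1: 89173.3.
Order-2 term: −1/720 · (312.000 − 96.0000) = -0.300000.

S_2 ≈ 89173.0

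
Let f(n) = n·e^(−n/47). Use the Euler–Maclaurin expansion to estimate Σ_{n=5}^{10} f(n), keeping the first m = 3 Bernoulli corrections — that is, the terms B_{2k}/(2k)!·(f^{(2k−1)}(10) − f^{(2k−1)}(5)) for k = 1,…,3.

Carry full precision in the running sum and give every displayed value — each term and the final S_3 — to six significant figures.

Integral: ∫_5^10 x·e^(−x/47) dx = 31.7951.
Boundary: ½(f(5) + f(10)) = ½(4.49540 + 8.08345) = 6.28943.
Running total after boundary: 38.0845.
Order-1 term: 1/12 · (0.636357 − 0.803433) = -0.0139230.
After k=1: 38.0706.
Order-2 term: −1/720 · (0.00101994 − 0.00117772) = 2.19145e-07.
After k=2: 38.0706.
Order-3 term: 1/30240 · (7.93031e-07 − 9.01648e-07) = -3.59183e-12.

S_3 ≈ 38.0706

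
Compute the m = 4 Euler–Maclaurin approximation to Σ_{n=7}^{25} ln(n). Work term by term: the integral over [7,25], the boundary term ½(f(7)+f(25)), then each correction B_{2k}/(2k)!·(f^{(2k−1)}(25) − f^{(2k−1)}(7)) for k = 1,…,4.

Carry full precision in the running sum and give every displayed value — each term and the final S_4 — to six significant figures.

Integral: ∫_7^25 ln(x) dx = 48.8505.
Boundary: ½(f(7) + f(25)) = ½(1.94591 + 3.21888) = 2.58239.
Integral + boundary = 51.4329.
Order-1 term: 1/12 · (0.0400000 − 0.142857) = -0.00857143.
After k=1: 51.4243.
Order-2 term: −1/720 · (0.000128000 − 0.00583090) = 7.92070e-06.
After k=2: 51.4244.
Order-3 term: 1/30240 · (2.45760e-06 − 0.00142798) = -4.71402e-08.
After k=3: 51.4244.
Order-4 term: −1/1209600 · (1.17965e-07 − 0.000874271) = 7.22680e-10.

S_4 ≈ 51.4244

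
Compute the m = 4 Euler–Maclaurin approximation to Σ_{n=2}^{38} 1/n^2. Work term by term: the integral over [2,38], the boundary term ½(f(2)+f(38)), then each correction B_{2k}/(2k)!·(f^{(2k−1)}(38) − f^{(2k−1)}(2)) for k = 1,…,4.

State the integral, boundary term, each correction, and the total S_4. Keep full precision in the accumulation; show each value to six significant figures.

S_4 ≈ 0.618940

The integral term ∫_2^38 1/x^2 dx = 0.473684.
½[f(2) + f(38)] = ½[0.250000 + 0.000692521] = 0.125346.
Integral + boundary = 0.599030.
k=1: B_{2}/(2)! × [f^{(1)}(38) − f^{(1)}(2)] = 1/12 × (-3.64485e-05 − (-0.250000)) = 0.0208303.
Partial sum through k=1: 0.619861.
k=2: B_{4}/(4)! × [f^{(3)}(38) − f^{(3)}(2)] = −1/720 × (-3.02896e-07 − (-0.750000)) = -0.00104167.
Partial sum through k=2: 0.618819.
k=3: B_{6}/(6)! × [f^{(5)}(38) − f^{(5)}(2)] = 1/30240 × (-6.29285e-09 − (-5.62500)) = 0.000186012.
Partial sum through k=3: 0.619005.
k=4: B_{8}/(8)! × [f^{(7)}(38) − f^{(7)}(2)] = −1/1209600 × (-2.44044e-10 − (-78.7500)) = -6.51042e-05.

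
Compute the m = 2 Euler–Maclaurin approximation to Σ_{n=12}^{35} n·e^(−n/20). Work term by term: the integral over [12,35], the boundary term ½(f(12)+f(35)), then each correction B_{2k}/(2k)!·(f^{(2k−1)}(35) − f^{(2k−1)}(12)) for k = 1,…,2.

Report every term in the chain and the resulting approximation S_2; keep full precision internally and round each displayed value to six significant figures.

S_2 ≈ 166.393

Integral: ∫_12^35 x·e^(−x/20) dx = 160.088.
Endpoint term: (f(12) + f(35))/2 = (6.58574 + 6.08209)/2 = 6.33391.
Running total after boundary: 166.422.
Order-1 term: 1/12 · (-0.130330 − 0.219525) = -0.0291546.
Running total after k=1: 166.393.
Order-2 term: −1/720 · (0.000543044 − 0.00329287) = 3.81920e-06.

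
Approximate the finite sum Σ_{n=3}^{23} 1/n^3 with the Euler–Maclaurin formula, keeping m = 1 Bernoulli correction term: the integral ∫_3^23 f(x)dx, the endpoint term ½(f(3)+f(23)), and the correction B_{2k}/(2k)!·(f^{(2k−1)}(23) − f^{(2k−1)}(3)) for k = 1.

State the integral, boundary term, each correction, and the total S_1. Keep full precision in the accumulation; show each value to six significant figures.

Integral: ∫_3^23 1/x^3 dx = 0.0546104.
½[f(3) + f(23)] = ½[0.0370370 + 8.21895e-05] = 0.0185596.
Integral + boundary = 0.0731700.
k=1: B_{2}/(2)! × [f^{(1)}(23) − f^{(1)}(3)] = 1/12 × (-1.07204e-05 − (-0.0370370)) = 0.00308553.

S_1 ≈ 0.0762555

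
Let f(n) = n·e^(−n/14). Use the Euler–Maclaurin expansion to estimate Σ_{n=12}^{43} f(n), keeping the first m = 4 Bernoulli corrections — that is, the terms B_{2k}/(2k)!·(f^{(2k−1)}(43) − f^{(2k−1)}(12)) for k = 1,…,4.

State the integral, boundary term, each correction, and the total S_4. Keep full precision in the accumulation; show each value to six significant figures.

The integral term ∫_12^43 x·e^(−x/14) dx = 117.481.
Endpoint term: (f(12) + f(43))/2 = (5.09247 + 1.99326)/2 = 3.54287.
Running total after boundary: 121.023.
Correction k=1: B_{2}/2! · (f^{(1)}(43) − f^{(1)}(12)) = 1/12 · (-0.0960208 − 0.0606247) = -0.0130538.
After k=1: 121.010.
Correction k=2: B_{4}/4! · (f^{(3)}(43) − f^{(3)}(12)) = −1/720 · (-1.68932e-05 − 0.00463964) = 6.46741e-06.
After k=2: 121.010.
Correction k=3: B_{6}/6! · (f^{(5)}(43) − f^{(5)}(12)) = 1/30240 · (2.32712e-06 − 4.57652e-05) = -1.43644e-09.
After k=3: 121.010.
Correction k=4: B_{8}/8! · (f^{(7)}(43) − f^{(7)}(12)) = −1/1209600 · (2.41859e-08 − 3.46218e-07) = 2.66230e-13.

S_4 ≈ 121.010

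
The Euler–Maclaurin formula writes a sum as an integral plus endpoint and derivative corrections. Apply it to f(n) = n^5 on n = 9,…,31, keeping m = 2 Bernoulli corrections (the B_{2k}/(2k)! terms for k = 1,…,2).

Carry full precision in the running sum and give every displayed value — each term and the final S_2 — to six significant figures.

Integral: ∫_9^31 x^5 dx = 1.47829e+08.
½[f(9) + f(31)] = ½[59049.0 + 2.86292e+07] = 1.43441e+07.
Running total after boundary: 1.62173e+08.
Order-1 term: 1/12 · (4.61760e+06 − 32805.0) = 382067.
After k=1: 1.62555e+08.
Order-2 term: −1/720 · (57660.0 − 4860.00) = -73.3333.

S_2 ≈ 1.62555e+08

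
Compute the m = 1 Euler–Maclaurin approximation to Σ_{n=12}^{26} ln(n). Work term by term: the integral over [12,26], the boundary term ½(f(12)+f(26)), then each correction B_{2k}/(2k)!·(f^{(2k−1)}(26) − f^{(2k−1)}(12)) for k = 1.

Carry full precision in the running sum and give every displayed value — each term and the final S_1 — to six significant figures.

S_1 ≈ 43.7594

∫_12^26 ln(x) dx evaluates to 40.8916.
Endpoint term: (f(12) + f(26))/2 = (2.48491 + 3.25810)/2 = 2.87150.
Integral + boundary = 43.7631.
k=1: B_{2}/(2)! × [f^{(1)}(26) − f^{(1)}(12)] = 1/12 × (0.0384615 − 0.0833333) = -0.00373932.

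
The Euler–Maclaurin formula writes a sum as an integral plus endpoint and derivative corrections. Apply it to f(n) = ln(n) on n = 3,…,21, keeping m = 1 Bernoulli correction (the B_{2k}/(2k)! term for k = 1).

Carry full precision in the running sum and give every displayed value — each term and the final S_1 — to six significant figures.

S_1 ≈ 44.6869

Integral: ∫_3^21 ln(x) dx = 42.6391.
Endpoint term: (f(3) + f(21))/2 = (1.09861 + 3.04452)/2 = 2.07157.
So far: 44.7107.
k=1: B_{2}/(2)! × [f^{(1)}(21) − f^{(1)}(3)] = 1/12 × (0.0476190 − 0.333333) = -0.0238095.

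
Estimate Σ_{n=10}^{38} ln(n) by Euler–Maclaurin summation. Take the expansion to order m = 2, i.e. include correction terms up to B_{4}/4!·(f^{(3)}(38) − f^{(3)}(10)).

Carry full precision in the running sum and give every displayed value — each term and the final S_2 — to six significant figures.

S_2 ≈ 90.1664

The integral term ∫_10^38 ln(x) dx = 87.2024.
Boundary: ½(f(10) + f(38)) = ½(2.30259 + 3.63759) = 2.97009.
So far: 90.1725.
Correction k=1: B_{2}/2! · (f^{(1)}(38) − f^{(1)}(10)) = 1/12 · (0.0263158 − 0.100000) = -0.00614035.
After k=1: 90.1664.
Correction k=2: B_{4}/4! · (f^{(3)}(38) − f^{(3)}(10)) = −1/720 · (3.64485e-05 − 0.00200000) = 2.72715e-06.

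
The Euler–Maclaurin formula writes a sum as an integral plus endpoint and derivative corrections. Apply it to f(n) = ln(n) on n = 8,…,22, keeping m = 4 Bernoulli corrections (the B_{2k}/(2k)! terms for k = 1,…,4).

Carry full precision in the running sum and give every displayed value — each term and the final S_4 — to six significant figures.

S_4 ≈ 39.9460

The integral term ∫_8^22 ln(x) dx = 37.3674.
Boundary: ½(f(8) + f(22)) = ½(2.07944 + 3.09104) = 2.58524.
Running total after boundary: 39.9526.
k=1: B_{2}/(2)! × [f^{(1)}(22) − f^{(1)}(8)] = 1/12 × (0.0454545 − 0.125000) = -0.00662879.
Partial sum through k=1: 39.9460.
k=2: B_{4}/(4)! × [f^{(3)}(22) − f^{(3)}(8)] = −1/720 × (0.000187829 − 0.00390625) = 5.16447e-06.
Partial sum through k=2: 39.9460.
k=3: B_{6}/(6)! × [f^{(5)}(22) − f^{(5)}(8)] = 1/30240 × (4.65691e-06 − 0.000732422) = -2.40663e-08.
Partial sum through k=3: 39.9460.
k=4: B_{8}/(8)! × [f^{(7)}(22) − f^{(7)}(8)] = −1/1209600 × (2.88651e-07 − 0.000343323) = 2.83593e-10.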